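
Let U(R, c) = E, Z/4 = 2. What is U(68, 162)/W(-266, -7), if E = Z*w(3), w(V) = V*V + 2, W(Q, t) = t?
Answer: -88/7 ≈ -12.571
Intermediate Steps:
Z = 8 (Z = 4*2 = 8)
w(V) = 2 + V² (w(V) = V² + 2 = 2 + V²)
E = 88 (E = 8*(2 + 3²) = 8*(2 + 9) = 8*11 = 88)
U(R, c) = 88
U(68, 162)/W(-266, -7) = 88/(-7) = 88*(-⅐) = -88/7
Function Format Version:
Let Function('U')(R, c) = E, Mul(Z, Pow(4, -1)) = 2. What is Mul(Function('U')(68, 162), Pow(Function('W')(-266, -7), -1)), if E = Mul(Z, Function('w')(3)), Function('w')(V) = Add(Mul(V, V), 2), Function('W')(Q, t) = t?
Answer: Rational(-88, 7) ≈ -12.571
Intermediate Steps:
Z = 8 (Z = Mul(4, 2) = 8)
Function('w')(V) = Add(2, Pow(V, 2)) (Function('w')(V) = Add(Pow(V, 2), 2) = Add(2, Pow(V, 2)))
E = 88 (E = Mul(8, Add(2, Pow(3, 2))) = Mul(8, Add(2, 9)) = Mul(8, 11) = 88)
Function('U')(R, c) = 88
Mul(Function('U')(68, 162), Pow(Function('W')(-266, -7), -1)) = Mul(88, Pow(-7, -1)) = Mul(88, Rational(-1, 7)) = Rational(-88, 7)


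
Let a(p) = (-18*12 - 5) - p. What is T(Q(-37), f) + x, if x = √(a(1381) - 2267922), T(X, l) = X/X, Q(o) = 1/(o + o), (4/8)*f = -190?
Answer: 1 + 2*I*√567381 ≈ 1.0 + 1506.5*I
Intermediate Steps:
f = -380 (f = 2*(-190) = -380)
Q(o) = 1/(2*o)
a(p) = -221 - p (a(p) = (-216 - 5) - p = -221 - p)
T(X, l) = 1
x = 2*I*√567381 (x = √((-221 - 1*1381) - 2267922) = √((-221 - 1381) - 2267922) = √(-1602 - 2267922) = √(-2269524) = 2*I*√567381 ≈ 1506.5*I)
T(Q(-37), f) + x = 1 + 2*I*√567381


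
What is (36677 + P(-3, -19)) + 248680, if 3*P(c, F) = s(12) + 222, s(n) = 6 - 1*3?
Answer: 285432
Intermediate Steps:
s(n) = 3 (s(n) = 6 - 3 = 3)
P(c, F) = 75 (P(c, F) = (3 + 222)/3 = (1/3)*225 = 75)
(36677 + P(-3, -19)) + 248680 = (36677 + 75) + 248680 = 36752 + 248680 = 285432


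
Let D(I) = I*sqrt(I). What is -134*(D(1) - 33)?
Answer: 4288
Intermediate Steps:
D(I) = I**(3/2)
-134*(D(1) - 33) = -134*(1**(3/2) - 33) = -134*(1 - 33) = -134*(-32) = 4288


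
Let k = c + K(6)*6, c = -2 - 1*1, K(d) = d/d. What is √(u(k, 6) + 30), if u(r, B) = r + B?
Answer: √39 ≈ 6.2450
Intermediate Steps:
K(d) = 1
c = -3 (c = -2 - 1 = -3)
k = 3 (k = -3 + 1*6 = -3 + 6 = 3)
u(r, B) = B + r
√(u(k, 6) + 30) = √((6 + 3) + 30) = √(9 + 30) = √39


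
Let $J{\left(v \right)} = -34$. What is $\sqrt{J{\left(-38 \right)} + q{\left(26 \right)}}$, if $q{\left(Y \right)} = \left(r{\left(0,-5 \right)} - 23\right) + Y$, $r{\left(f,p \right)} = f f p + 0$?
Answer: $i \sqrt{31} \approx 5.5678 i$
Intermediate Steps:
$r{\left(f,p \right)} = p f^{2}$ ($r{\left(f,p \right)} = f^{2} p + 0 = p f^{2} + 0 = p f^{2}$)
$q{\left(Y \right)} = -23 + Y$ ($q{\left(Y \right)} = \left(- 5 \cdot 0^{2} - 23\right) + Y = \left(\left(-5\right) 0 - 23\right) + Y = \left(0 - 23\right) + Y = -23 + Y$)
$\sqrt{J{\left(-38 \right)} + q{\left(26 \right)}} = \sqrt{-34 + \left(-23 + 26\right)} = \sqrt{-34 + 3} = \sqrt{-31} = i \sqrt{31}$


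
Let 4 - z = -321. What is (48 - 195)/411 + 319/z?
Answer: 27778/44525 ≈ 0.62387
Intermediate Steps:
z = 325 (z = 4 - 1*(-321) = 4 + 321 = 325)
(48 - 195)/411 + 319/z = (48 - 195)/411 + 319/325 = -147*1/411 + 319*(1/325) = -49/137 + 319/325 = 27778/44525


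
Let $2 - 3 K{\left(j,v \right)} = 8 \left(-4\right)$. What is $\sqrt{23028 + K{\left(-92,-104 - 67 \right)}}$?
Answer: $\frac{\sqrt{207354}}{3} \approx 151.79$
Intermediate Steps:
$K{\left(j,v \right)} = \frac{34}{3}$ ($K{\left(j,v \right)} = \frac{2}{3} - \frac{8 \left(-4\right)}{3} = \frac{2}{3} - - \frac{32}{3} = \frac{2}{3} + \frac{32}{3} = \frac{34}{3}$)
$\sqrt{23028 + K{\left(-92,-104 - 67 \right)}} = \sqrt{23028 + \frac{34}{3}} = \sqrt{\frac{69118}{3}} = \frac{\sqrt{207354}}{3}$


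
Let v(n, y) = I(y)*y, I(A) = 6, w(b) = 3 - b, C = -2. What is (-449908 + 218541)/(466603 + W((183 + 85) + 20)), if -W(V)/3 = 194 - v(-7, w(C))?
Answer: -231367/466111 ≈ -0.49638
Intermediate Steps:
v(n, y) = 6*y
W(V) = -492 (W(V) = -3*(194 - 6*(3 - 1*(-2))) = -3*(194 - 6*(3 + 2)) = -3*(194 - 6*5) = -3*(194 - 1*30) = -3*(194 - 30) = -3*164 = -492)
(-449908 + 218541)/(466603 + W((183 + 85) + 20)) = (-449908 + 218541)/(466603 - 492) = -231367/466111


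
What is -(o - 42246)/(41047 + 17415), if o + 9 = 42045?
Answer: 105/29231 ≈ 0.0035921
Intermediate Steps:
o = 42036 (o = -9 + 42045 = 42036)
-(o - 42246)/(41047 + 17415) = -(42036 - 42246)/(41047 + 17415) = -(-210)/58462 = -1*(-105/29231) = 105/29231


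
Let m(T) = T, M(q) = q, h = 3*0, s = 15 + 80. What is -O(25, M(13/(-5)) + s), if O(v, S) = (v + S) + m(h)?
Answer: -587/5 ≈ -117.40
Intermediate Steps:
s = 95
h = 0
O(v, S) = S + v (O(v, S) = (v + S) + 0 = (S + v) + 0 = S + v)
-O(25, M(13/(-5)) + s) = -((13/(-5) + 95) + 25) = -((13*(-⅕) + 95) + 25) = -((-13/5 + 95) + 25) = -(462/5 + 25) = -1*587/5 = -587/5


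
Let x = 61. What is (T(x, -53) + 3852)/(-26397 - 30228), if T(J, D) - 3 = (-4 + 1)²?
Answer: -1288/18875 ≈ -0.068238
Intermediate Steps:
T(J, D) = 12 (T(J, D) = 3 + (-4 + 1)² = 3 + (-3)² = 3 + 9 = 12)
(T(x, -53) + 3852)/(-26397 - 30228) = (12 + 3852)/(-26397 - 30228) = 3864/(-56625) = 3864*(-1/56625) = -1288/18875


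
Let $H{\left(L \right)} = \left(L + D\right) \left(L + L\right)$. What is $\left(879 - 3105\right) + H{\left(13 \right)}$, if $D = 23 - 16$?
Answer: $-1706$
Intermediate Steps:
$D = 7$ ($D = 23 - 16 = 7$)
$H{\left(L \right)} = 2 L \left(7 + L\right)$ ($H{\left(L \right)} = \left(L + 7\right) \left(L + L\right) = \left(7 + L\right) 2 L = 2 L \left(7 + L\right)$)
$\left(879 - 3105\right) + H{\left(13 \right)} = \left(879 - 3105\right) + 2 \cdot 13 \left(7 + 13\right) = -2226 + 2 \cdot 13 \cdot 20 = -2226 + 520 = -1706$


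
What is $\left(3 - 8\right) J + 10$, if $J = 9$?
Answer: $-35$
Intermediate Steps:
$\left(3 - 8\right) J + 10 = \left(3 - 8\right) 9 + 10 = \left(-5\right) 9 + 10 = -45 + 10 = -35$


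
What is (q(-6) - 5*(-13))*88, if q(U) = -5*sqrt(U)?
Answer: 5720 - 440*I*sqrt(6) ≈ 5720.0 - 1077.8*I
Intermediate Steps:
(q(-6) - 5*(-13))*88 = (-5*I*sqrt(6) - 5*(-13))*88 = (-5*I*sqrt(6) + 65)*88 = (65 - 5*I*sqrt(6))*88 = 5720 - 440*I*sqrt(6)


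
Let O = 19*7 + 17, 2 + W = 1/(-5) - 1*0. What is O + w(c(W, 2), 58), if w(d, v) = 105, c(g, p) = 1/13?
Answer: 255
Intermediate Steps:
W = -11/5 (W = -2 + (1/(-5) - 1*0) = -2 + (-⅕ + 0) = -2 - ⅕ = -11/5 ≈ -2.2000)
c(g, p) = 1/13
O = 150 (O = 133 + 17 = 150)
O + w(c(W, 2), 58) = 150 + 105 = 255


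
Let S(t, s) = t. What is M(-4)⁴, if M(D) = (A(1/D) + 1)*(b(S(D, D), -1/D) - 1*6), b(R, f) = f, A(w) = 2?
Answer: 22667121/256 ≈ 88544.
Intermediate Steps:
M(D) = -18 - 3/D (M(D) = (2 + 1)*(-1/D - 1*6) = 3*(-1/D - 6) = 3*(-6 - 1/D) = -18 - 3/D)
M(-4)⁴ = (-18 - 3/(-4))⁴ = (-18 - 3*(-¼))⁴ = (-18 + ¾)⁴ = (-69/4)⁴ = 22667121/256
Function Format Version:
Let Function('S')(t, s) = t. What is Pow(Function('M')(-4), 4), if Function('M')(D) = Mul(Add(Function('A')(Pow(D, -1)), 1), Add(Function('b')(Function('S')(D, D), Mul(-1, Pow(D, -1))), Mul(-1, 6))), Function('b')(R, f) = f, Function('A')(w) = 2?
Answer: Rational(22667121, 256) ≈ 88544.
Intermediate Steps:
Function('M')(D) = Add(-18, Mul(-3, Pow(D, -1))) (Function('M')(D) = Mul(Add(2, 1), Add(Mul(-1, Pow(D, -1)), Mul(-1, 6))) = Mul(3, Add(Mul(-1, Pow(D, -1)), -6)) = Mul(3, Add(-6, Mul(-1, Pow(D, -1)))) = Add(-18, Mul(-3, Pow(D, -1))))
Pow(Function('M')(-4), 4) = Pow(Add(-18, Mul(-3, Pow(-4, -1))), 4) = Pow(Add(-18, Mul(-3, Rational(-1, 4))), 4) = Pow(Add(-18, Rational(3, 4)), 4) = Pow(Rational(-69, 4), 4) = Rational(22667121, 256)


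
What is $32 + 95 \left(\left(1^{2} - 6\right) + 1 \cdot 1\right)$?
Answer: $-348$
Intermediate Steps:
$32 + 95 \left(\left(1^{2} - 6\right) + 1 \cdot 1\right) = 32 + 95 \left(\left(1 - 6\right) + 1\right) = 32 + 95 \left(-5 + 1\right) = 32 + 95 \left(-4\right) = 32 - 380 = -348$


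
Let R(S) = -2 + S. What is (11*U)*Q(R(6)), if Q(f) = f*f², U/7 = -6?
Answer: -29568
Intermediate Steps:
U = -42 (U = 7*(-6) = -42)
Q(f) = f³
(11*U)*Q(R(6)) = (11*(-42))*(-2 + 6)³ = -462*4³ = -462*64 = -29568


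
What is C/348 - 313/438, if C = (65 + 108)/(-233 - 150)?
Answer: -6965611/9729732 ≈ -0.71591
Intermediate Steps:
C = -173/383 (C = 173/(-383) = 173*(-1/383) = -173/383 ≈ -0.45170)
C/348 - 313/438 = -173/383/348 - 313/438 = -173/383*1/348 - 313*1/438 = -173/133284 - 313/438 = -6965611/9729732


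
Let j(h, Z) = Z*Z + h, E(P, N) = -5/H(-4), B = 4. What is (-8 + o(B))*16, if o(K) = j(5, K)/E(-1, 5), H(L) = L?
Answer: 704/5 ≈ 140.80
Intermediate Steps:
E(P, N) = 5/4 (E(P, N) = -5/(-4) = -5*(-¼) = 5/4)
j(h, Z) = h + Z² (j(h, Z) = Z² + h = h + Z²)
o(K) = 4 + 4*K²/5 (o(K) = (5 + K²)/(5/4) = (5 + K²)*(⅘) = 4 + 4*K²/5)
(-8 + o(B))*16 = (-8 + (4 + (⅘)*4²))*16 = (-8 + (4 + (⅘)*16))*16 = (-8 + (4 + 64/5))*16 = (-8 + 84/5)*16 = (44/5)*16 = 704/5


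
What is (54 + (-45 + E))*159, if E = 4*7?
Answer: 5883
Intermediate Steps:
E = 28
(54 + (-45 + E))*159 = (54 + (-45 + 28))*159 = (54 - 17)*159 = 37*159 = 5883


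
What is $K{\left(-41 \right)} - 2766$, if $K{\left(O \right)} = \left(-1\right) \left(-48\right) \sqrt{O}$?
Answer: $-2766 + 48 i \sqrt{41} \approx -2766.0 + 307.35 i$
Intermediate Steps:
$K{\left(O \right)} = 48 \sqrt{O}$
$K{\left(-41 \right)} - 2766 = 48 \sqrt{-41} - 2766 = 48 i \sqrt{41} - 2766 = -2766 + 48 i \sqrt{41}$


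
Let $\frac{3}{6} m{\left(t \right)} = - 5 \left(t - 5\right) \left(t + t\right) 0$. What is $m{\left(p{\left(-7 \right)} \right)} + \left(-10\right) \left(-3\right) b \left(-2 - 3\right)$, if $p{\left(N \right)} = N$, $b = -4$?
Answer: $600$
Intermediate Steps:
$m{\left(t \right)} = 0$ ($m{\left(t \right)} = 2 - 5 \left(t - 5\right) \left(t + t\right) 0 = 2 - 5 \left(-5 + t\right) 2 t 0 = 2 - 5 \cdot 2 t \left(-5 + t\right) 0 = 2 - 10 t \left(-5 + t\right) 0 = 2 \cdot 0 = 0$)
$m{\left(p{\left(-7 \right)} \right)} + \left(-10\right) \left(-3\right) b \left(-2 - 3\right) = 0 + \left(-10\right) \left(-3\right) \left(- 4 \left(-2 - 3\right)\right) = 0 + 30 \left(\left(-4\right) \left(-5\right)\right) = 0 + 30 \cdot 20 = 0 + 600 = 600$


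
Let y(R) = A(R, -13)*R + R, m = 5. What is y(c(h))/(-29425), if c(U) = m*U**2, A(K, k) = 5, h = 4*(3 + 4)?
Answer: -4704/5885 ≈ -0.79932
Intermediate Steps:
h = 28 (h = 4*7 = 28)
c(U) = 5*U**2
y(R) = 6*R (y(R) = 5*R + R = 6*R)
y(c(h))/(-29425) = (6*(5*28**2))/(-29425) = (6*(5*784))*(-1/29425) = (6*3920)*(-1/29425) = 23520*(-1/29425) = -4704/5885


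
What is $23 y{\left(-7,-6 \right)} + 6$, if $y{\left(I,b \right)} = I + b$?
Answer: $-293$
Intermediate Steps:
$23 y{\left(-7,-6 \right)} + 6 = 23 \left(-7 - 6\right) + 6 = 23 \left(-13\right) + 6 = -299 + 6 = -293$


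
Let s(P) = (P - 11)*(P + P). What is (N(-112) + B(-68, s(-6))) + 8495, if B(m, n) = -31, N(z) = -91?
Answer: 8373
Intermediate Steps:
s(P) = 2*P*(-11 + P) (s(P) = (-11 + P)*(2*P) = 2*P*(-11 + P))
(N(-112) + B(-68, s(-6))) + 8495 = (-91 - 31) + 8495 = -122 + 8495 = 8373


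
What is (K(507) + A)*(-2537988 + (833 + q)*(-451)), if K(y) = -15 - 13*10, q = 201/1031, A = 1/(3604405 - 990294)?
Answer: 1138686856622824488/2695148441 ≈ 4.2250e+8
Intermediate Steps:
A = 1/2614111 ≈ 3.8254e-7
q = 201/1031 (q = 201*(1/1031) = 201/1031 ≈ 0.19496)
K(y) = -145 (K(y) = -15 - 130 = -145)
(K(507) + A)*(-2537988 + (833 + q)*(-451)) = (-145 + 1/2614111)*(-2537988 + (833 + 201/1031)*(-451)) = -379046094*(-2537988 + (859024/1031)*(-451))/2614111 = -379046094*(-2537988 - 387419824/1031)/2614111 = -379046094/2614111*(-3004085452/1031) = 1138686856622824488/2695148441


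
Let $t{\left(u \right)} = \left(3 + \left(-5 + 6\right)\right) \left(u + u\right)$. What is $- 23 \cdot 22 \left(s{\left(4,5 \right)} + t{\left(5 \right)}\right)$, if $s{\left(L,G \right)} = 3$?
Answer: $-21758$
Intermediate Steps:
$t{\left(u \right)} = 8 u$ ($t{\left(u \right)} = \left(3 + 1\right) 2 u = 4 \cdot 2 u = 8 u$)
$- 23 \cdot 22 \left(s{\left(4,5 \right)} + t{\left(5 \right)}\right) = - 23 \cdot 22 \left(3 + 8 \cdot 5\right) = - 23 \cdot 22 \left(3 + 40\right) = - 23 \cdot 22 \cdot 43 = \left(-23\right) 946 = -21758$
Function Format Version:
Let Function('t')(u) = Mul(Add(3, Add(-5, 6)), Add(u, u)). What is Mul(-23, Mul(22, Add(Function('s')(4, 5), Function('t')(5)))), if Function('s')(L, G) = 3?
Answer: -21758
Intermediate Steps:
Function('t')(u) = Mul(8, u) (Function('t')(u) = Mul(Add(3, 1), Mul(2, u)) = Mul(4, Mul(2, u)) = Mul(8, u))
Mul(-23, Mul(22, Add(Function('s')(4, 5), Function('t')(5)))) = Mul(-23, Mul(22, Add(3, Mul(8, 5)))) = Mul(-23, Mul(22, Add(3, 40))) = Mul(-23, Mul(22, 43)) = Mul(-23, 946) = -21758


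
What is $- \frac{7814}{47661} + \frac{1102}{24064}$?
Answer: $- \frac{67756837}{573457152} \approx -0.11816$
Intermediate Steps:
$- \frac{7814}{47661} + \frac{1102}{24064} = \left(-7814\right) \frac{1}{47661} + 1102 \cdot \frac{1}{24064} = - \frac{7814}{47661} + \frac{551}{12032} = - \frac{67756837}{573457152}$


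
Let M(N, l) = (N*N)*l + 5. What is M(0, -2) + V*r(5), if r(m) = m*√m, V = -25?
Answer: 5 - 125*√5 ≈ -274.51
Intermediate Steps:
r(m) = m^(3/2)
M(N, l) = 5 + l*N² (M(N, l) = N²*l + 5 = l*N² + 5 = 5 + l*N²)
M(0, -2) + V*r(5) = (5 - 2*0²) - 125*√5 = (5 - 2*0) - 125*√5 = (5 + 0) - 125*√5 = 5 - 125*√5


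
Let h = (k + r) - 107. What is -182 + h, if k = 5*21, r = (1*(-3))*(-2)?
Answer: -178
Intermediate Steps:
r = 6 (r = -3*(-2) = 6)
k = 105
h = 4 (h = (105 + 6) - 107 = 111 - 107 = 4)
-182 + h = -182 + 4 = -178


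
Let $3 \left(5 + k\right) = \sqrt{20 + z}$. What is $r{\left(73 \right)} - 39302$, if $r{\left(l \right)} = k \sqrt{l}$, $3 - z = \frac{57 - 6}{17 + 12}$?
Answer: $-39302 - \frac{\sqrt{73} \left(435 - 2 \sqrt{4466}\right)}{87} \approx -39332.0$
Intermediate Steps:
$z = \frac{36}{29}$ ($z = 3 - \frac{57 - 6}{17 + 12} = 3 - \frac{51}{29} = \frac{36}{29} \approx 1.2414$)
$k = -5 + \frac{2 \sqrt{4466}}{87}$ ($k = -5 + \frac{\sqrt{20 + \frac{36}{29}}}{3} = -5 + \frac{\sqrt{\frac{616}{29}}}{3} = -5 + \frac{\frac{2}{29} \sqrt{4466}}{3} = -5 + \frac{2 \sqrt{4466}}{87} \approx -3.4637$)
$r{\left(l \right)} = \sqrt{l} \left(-5 + \frac{2 \sqrt{4466}}{87}\right)$ ($r{\left(l \right)} = \left(-5 + \frac{2 \sqrt{4466}}{87}\right) \sqrt{l} = \sqrt{l} \left(-5 + \frac{2 \sqrt{4466}}{87}\right)$)
$r{\left(73 \right)} - 39302 = \frac{\sqrt{73} \left(-435 + 2 \sqrt{4466}\right)}{87} - 39302 = -39302 + \frac{\sqrt{73} \left(-435 + 2 \sqrt{4466}\right)}{87}$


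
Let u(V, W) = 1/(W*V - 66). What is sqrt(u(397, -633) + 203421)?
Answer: sqrt(12853230883833702)/251367 ≈ 451.02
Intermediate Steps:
u(V, W) = 1/(-66 + V*W) (u(V, W) = 1/(V*W - 66) = 1/(-66 + V*W))
sqrt(u(397, -633) + 203421) = sqrt(1/(-66 + 397*(-633)) + 203421) = sqrt(1/(-66 - 251301) + 203421) = sqrt(1/(-251367) + 203421) = sqrt(-1/251367 + 203421) = sqrt(51133326506/251367) = sqrt(12853230883833702)/251367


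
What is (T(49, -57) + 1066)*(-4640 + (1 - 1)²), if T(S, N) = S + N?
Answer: -4909120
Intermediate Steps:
T(S, N) = N + S
(T(49, -57) + 1066)*(-4640 + (1 - 1)²) = ((-57 + 49) + 1066)*(-4640 + (1 - 1)²) = (-8 + 1066)*(-4640 + 0²) = 1058*(-4640 + 0) = 1058*(-4640) = -4909120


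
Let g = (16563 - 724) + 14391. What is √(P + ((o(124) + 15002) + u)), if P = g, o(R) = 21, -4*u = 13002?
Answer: √168010/2 ≈ 204.95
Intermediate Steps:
u = -6501/2 (u = -¼*13002 = -6501/2 ≈ -3250.5)
g = 30230 (g = 15839 + 14391 = 30230)
P = 30230
√(P + ((o(124) + 15002) + u)) = √(30230 + ((21 + 15002) - 6501/2)) = √(30230 + (15023 - 6501/2)) = √(30230 + 23545/2) = √(84005/2) = √168010/2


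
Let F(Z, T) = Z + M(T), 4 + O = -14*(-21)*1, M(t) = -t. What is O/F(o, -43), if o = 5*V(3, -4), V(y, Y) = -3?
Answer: 145/14 ≈ 10.357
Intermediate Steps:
o = -15 (o = 5*(-3) = -15)
O = 290 (O = -4 - 14*(-21)*1 = -4 + 294*1 = -4 + 294 = 290)
F(Z, T) = Z - T
O/F(o, -43) = 290/(-15 - 1*(-43)) = 290/(-15 + 43) = 290/28 = 290*(1/28) = 145/14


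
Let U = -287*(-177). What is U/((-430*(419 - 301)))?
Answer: -861/860 ≈ -1.0012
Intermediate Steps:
U = 50799
U/((-430*(419 - 301))) = 50799/((-430*(419 - 301))) = 50799/((-430*118)) = 50799/(-50740) = 50799*(-1/50740) = -861/860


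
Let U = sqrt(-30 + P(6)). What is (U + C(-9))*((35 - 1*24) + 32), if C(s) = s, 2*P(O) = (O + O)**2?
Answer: -387 + 43*sqrt(42) ≈ -108.33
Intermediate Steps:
P(O) = 2*O**2 (P(O) = (O + O)**2/2 = (2*O)**2/2 = (4*O**2)/2 = 2*O**2)
U = sqrt(42) (U = sqrt(-30 + 2*6**2) = sqrt(-30 + 2*36) = sqrt(-30 + 72) = sqrt(42) ≈ 6.4807)
(U + C(-9))*((35 - 1*24) + 32) = (sqrt(42) - 9)*((35 - 1*24) + 32) = (-9 + sqrt(42))*((35 - 24) + 32) = (-9 + sqrt(42))*(11 + 32) = (-9 + sqrt(42))*43 = -387 + 43*sqrt(42)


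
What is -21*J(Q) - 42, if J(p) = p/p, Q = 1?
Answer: -63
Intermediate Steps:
J(p) = 1
-21*J(Q) - 42 = -21*1 - 42 = -21 - 42 = -63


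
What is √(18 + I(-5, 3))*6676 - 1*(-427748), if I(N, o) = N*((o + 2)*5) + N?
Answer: 427748 + 26704*I*√7 ≈ 4.2775e+5 + 70652.0*I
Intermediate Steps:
I(N, o) = N + N*(10 + 5*o) (I(N, o) = N*((2 + o)*5) + N = N*(10 + 5*o) + N = N + N*(10 + 5*o))
√(18 + I(-5, 3))*6676 - 1*(-427748) = √(18 - 5*(11 + 5*3))*6676 - 1*(-427748) = √(18 - 5*(11 + 15))*6676 + 427748 = √(18 - 5*26)*6676 + 427748 = √(18 - 130)*6676 + 427748 = √(-112)*6676 + 427748 = (4*I*√7)*6676 + 427748 = 26704*I*√7 + 427748 = 427748 + 26704*I*√7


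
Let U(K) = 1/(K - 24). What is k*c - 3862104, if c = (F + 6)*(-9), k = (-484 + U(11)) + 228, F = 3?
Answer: -49937703/13 ≈ -3.8414e+6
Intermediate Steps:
U(K) = 1/(-24 + K)
k = -3329/13 (k = (-484 + 1/(-24 + 11)) + 228 = (-484 + 1/(-13)) + 228 = (-484 - 1/13) + 228 = -6293/13 + 228 = -3329/13 ≈ -256.08)
c = -81 (c = (3 + 6)*(-9) = 9*(-9) = -81)
k*c - 3862104 = -3329/13*(-81) - 3862104 = 269649/13 - 3862104 = -49937703/13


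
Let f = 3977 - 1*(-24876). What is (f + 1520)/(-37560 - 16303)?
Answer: -30373/53863 ≈ -0.56389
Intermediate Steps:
f = 28853 (f = 3977 + 24876 = 28853)
(f + 1520)/(-37560 - 16303) = (28853 + 1520)/(-37560 - 16303) = 30373/(-53863) = 30373*(-1/53863) = -30373/53863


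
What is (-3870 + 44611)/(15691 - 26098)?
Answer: -40741/10407 ≈ -3.9148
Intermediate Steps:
(-3870 + 44611)/(15691 - 26098) = 40741/(-10407) = 40741*(-1/10407) = -40741/10407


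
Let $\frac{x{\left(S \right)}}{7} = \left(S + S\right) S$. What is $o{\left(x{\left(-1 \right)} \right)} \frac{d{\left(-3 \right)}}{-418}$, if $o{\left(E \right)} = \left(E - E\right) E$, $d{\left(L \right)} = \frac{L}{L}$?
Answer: $0$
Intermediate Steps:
$x{\left(S \right)} = 14 S^{2}$ ($x{\left(S \right)} = 7 \left(S + S\right) S = 7 \cdot 2 S S = 7 \cdot 2 S^{2} = 14 S^{2}$)
$d{\left(L \right)} = 1$
$o{\left(E \right)} = 0$ ($o{\left(E \right)} = 0 E = 0$)
$o{\left(x{\left(-1 \right)} \right)} \frac{d{\left(-3 \right)}}{-418} = 0 \cdot 1 \frac{1}{-418} = 0 \cdot 1 \left(- \frac{1}{418}\right) = 0 \left(- \frac{1}{418}\right) = 0$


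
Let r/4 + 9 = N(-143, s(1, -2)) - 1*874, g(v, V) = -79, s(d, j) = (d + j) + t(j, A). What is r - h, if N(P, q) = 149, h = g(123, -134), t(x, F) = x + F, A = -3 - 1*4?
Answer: -2857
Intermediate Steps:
A = -7 (A = -3 - 4 = -7)
t(x, F) = F + x
s(d, j) = -7 + d + 2*j (s(d, j) = (d + j) + (-7 + j) = -7 + d + 2*j)
h = -79
r = -2936 (r = -36 + 4*(149 - 1*874) = -36 + 4*(149 - 874) = -36 + 4*(-725) = -36 - 2900 = -2936)
r - h = -2936 - 1*(-79) = -2936 + 79 = -2857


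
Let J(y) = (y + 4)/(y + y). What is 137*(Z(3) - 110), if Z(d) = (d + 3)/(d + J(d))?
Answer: -371818/25 ≈ -14873.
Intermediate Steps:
J(y) = (4 + y)/(2*y) (J(y) = (4 + y)/((2*y)) = (4 + y)*(1/(2*y)) = (4 + y)/(2*y))
Z(d) = (3 + d)/(d + (4 + d)/(2*d)) (Z(d) = (d + 3)/(d + (4 + d)/(2*d)) = (3 + d)/(d + (4 + d)/(2*d)))
137*(Z(3) - 110) = 137*(2*3*(3 + 3)/(4 + 3 + 2*3²) - 110) = 137*(2*3*6/(4 + 3 + 2*9) - 110) = 137*(2*3*6/(4 + 3 + 18) - 110) = 137*(2*3*6/25 - 110) = 137*(2*3*(1/25)*6 - 110) = 137*(36/25 - 110) = 137*(-2714/25) = -371818/25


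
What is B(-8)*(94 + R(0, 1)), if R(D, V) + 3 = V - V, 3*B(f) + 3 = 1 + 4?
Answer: 182/3 ≈ 60.667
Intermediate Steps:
B(f) = 2/3 (B(f) = -1 + (1 + 4)/3 = -1 + (1/3)*5 = -1 + 5/3 = 2/3)
R(D, V) = -3 (R(D, V) = -3 + (V - V) = -3 + 0 = -3)
B(-8)*(94 + R(0, 1)) = 2*(94 - 3)/3 = (2/3)*91 = 182/3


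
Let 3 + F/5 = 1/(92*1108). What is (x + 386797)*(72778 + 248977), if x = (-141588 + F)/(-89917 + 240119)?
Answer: 1905507428723107801655/15310991072 ≈ 1.2445e+11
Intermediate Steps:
F = -1529035/101936 (F = -15 + 5/((92*1108)) = -15 + 5/101936 = -1529035/101936 ≈ -15.000)
x = -14434443403/15310991072 (x = (-141588 - 1529035/101936)/(-89917 + 240119) = -14434443403/101936/150202 = -14434443403/101936*1/150202 = -14434443403/15310991072 ≈ -0.94275)
(x + 386797)*(72778 + 248977) = (-14434443403/15310991072 + 386797)*(72778 + 248977) = (5922230979232981/15310991072)*321755 = 1905507428723107801655/15310991072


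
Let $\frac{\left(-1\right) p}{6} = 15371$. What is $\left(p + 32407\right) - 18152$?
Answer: $-77971$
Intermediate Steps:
$p = -92226$ ($p = \left(-6\right) 15371 = -92226$)
$\left(p + 32407\right) - 18152 = \left(-92226 + 32407\right) - 18152 = -59819 - 18152 = -77971$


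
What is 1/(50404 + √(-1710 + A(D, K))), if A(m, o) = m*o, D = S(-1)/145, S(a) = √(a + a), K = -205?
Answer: 29/(1461716 + √29*√(-49590 - 41*I*√2)) ≈ 1.984e-5 + 1.6277e-8*I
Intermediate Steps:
S(a) = √2*√a (S(a) = √(2*a) = √2*√a)
D = I*√2/145 (D = (√2*√(-1))/145 = (√2*I)*(1/145) = (I*√2)*(1/145) = I*√2/145 ≈ 0.0097532*I)
1/(50404 + √(-1710 + A(D, K))) = 1/(50404 + √(-1710 + (I*√2/145)*(-205))) = 1/(50404 + √(-1710 - 41*I*√2/29))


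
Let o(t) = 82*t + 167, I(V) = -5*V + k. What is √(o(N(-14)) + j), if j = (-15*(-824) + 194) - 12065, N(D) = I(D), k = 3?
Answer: 9*√82 ≈ 81.498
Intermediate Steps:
I(V) = 3 - 5*V (I(V) = -5*V + 3 = 3 - 5*V)
N(D) = 3 - 5*D
o(t) = 167 + 82*t
j = 489 (j = (12360 + 194) - 12065 = 12554 - 12065 = 489)
√(o(N(-14)) + j) = √((167 + 82*(3 - 5*(-14))) + 489) = √((167 + 82*(3 + 70)) + 489) = √((167 + 82*73) + 489) = √((167 + 5986) + 489) = √(6153 + 489) = √6642 = 9*√82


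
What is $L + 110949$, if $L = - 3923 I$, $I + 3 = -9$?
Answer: $158025$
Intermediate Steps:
$I = -12$ ($I = -3 - 9 = -12$)
$L = 47076$ ($L = \left(-3923\right) \left(-12\right) = 47076$)
$L + 110949 = 47076 + 110949 = 158025$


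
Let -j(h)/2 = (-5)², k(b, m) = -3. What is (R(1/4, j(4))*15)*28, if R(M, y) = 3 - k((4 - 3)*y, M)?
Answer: 2520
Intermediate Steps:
j(h) = -50 (j(h) = -2*(-5)² = -2*25 = -50)
R(M, y) = 6 (R(M, y) = 3 - 1*(-3) = 3 + 3 = 6)
(R(1/4, j(4))*15)*28 = (6*15)*28 = 90*28 = 2520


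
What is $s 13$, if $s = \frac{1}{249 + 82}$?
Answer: $\frac{13}{331} \approx 0.039275$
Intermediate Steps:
$s = \frac{1}{331} \approx 0.0030211$
$s 13 = \frac{1}{331} \cdot 13 = \frac{13}{331}$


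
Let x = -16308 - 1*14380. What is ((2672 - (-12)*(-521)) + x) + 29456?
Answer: -4812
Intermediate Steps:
x = -30688 (x = -16308 - 14380 = -30688)
((2672 - (-12)*(-521)) + x) + 29456 = ((2672 - (-12)*(-521)) - 30688) + 29456 = ((2672 - 1*6252) - 30688) + 29456 = ((2672 - 6252) - 30688) + 29456 = (-3580 - 30688) + 29456 = -34268 + 29456 = -4812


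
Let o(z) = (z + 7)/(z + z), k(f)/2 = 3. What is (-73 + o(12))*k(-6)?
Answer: -1733/4 ≈ -433.25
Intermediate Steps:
k(f) = 6 (k(f) = 2*3 = 6)
o(z) = (7 + z)/(2*z) (o(z) = (7 + z)/((2*z)) = (7 + z)*(1/(2*z)) = (7 + z)/(2*z))
(-73 + o(12))*k(-6) = (-73 + (½)*(7 + 12)/12)*6 = (-73 + (½)*(1/12)*19)*6 = (-73 + 19/24)*6 = -1733/24*6 = -1733/4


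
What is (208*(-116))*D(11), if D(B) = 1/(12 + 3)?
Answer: -24128/15 ≈ -1608.5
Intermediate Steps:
D(B) = 1/15
(208*(-116))*D(11) = (208*(-116))*(1/15) = -24128*1/15 = -24128/15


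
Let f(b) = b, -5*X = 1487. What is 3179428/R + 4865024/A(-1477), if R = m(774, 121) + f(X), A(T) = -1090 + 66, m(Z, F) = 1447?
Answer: -2852902/1437 ≈ -1985.3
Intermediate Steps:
X = -1487/5 (X = -⅕*1487 = -1487/5 ≈ -297.40)
A(T) = -1024
R = 5748/5 (R = 1447 - 1487/5 = 5748/5 ≈ 1149.6)
3179428/R + 4865024/A(-1477) = 3179428/(5748/5) + 4865024/(-1024) = 3179428*(5/5748) + 4865024*(-1/1024) = 3974285/1437 - 4751 = -2852902/1437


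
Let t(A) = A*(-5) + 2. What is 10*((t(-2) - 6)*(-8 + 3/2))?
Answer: -390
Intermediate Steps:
t(A) = 2 - 5*A (t(A) = -5*A + 2 = 2 - 5*A)
10*((t(-2) - 6)*(-8 + 3/2)) = 10*(((2 - 5*(-2)) - 6)*(-8 + 3/2)) = 10*(((2 + 10) - 6)*(-8 + 3*(½))) = 10*((12 - 6)*(-8 + 3/2)) = 10*(6*(-13/2)) = 10*(-39) = -390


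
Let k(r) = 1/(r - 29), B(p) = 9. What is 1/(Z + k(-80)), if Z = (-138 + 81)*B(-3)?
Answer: -109/55918 ≈ -0.0019493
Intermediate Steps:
k(r) = 1/(-29 + r)
Z = -513 (Z = (-138 + 81)*9 = -57*9 = -513)
1/(Z + k(-80)) = 1/(-513 + 1/(-29 - 80)) = 1/(-513 + 1/(-109)) = 1/(-513 - 1/109) = 1/(-55918/109) = -109/55918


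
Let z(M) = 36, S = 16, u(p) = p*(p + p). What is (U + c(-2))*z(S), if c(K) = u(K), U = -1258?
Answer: -45000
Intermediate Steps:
u(p) = 2*p**2 (u(p) = p*(2*p) = 2*p**2)
c(K) = 2*K**2
(U + c(-2))*z(S) = (-1258 + 2*(-2)**2)*36 = (-1258 + 2*4)*36 = (-1258 + 8)*36 = -1250*36 = -45000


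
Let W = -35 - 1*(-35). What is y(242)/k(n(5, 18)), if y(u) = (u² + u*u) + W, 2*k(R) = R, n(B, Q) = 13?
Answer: 234256/13 ≈ 18020.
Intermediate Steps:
W = 0 (W = -35 + 35 = 0)
k(R) = R/2
y(u) = 2*u² (y(u) = (u² + u*u) + 0 = (u² + u²) + 0 = 2*u² + 0 = 2*u²)
y(242)/k(n(5, 18)) = (2*242²)/(((½)*13)) = (2*58564)/(13/2) = 117128*(2/13) = 234256/13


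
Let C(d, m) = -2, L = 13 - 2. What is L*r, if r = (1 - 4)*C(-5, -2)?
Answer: 66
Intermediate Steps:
L = 11
r = 6 (r = (1 - 4)*(-2) = -3*(-2) = 6)
L*r = 11*6 = 66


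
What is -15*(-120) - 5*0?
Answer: 1800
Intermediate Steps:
-15*(-120) - 5*0 = 1800 + 0 = 1800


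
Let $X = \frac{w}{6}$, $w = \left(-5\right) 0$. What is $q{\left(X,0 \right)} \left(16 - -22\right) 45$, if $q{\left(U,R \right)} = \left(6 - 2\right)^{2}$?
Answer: $27360$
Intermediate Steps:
$w = 0$
$X = 0$ ($X = \frac{0}{6} = 0 \cdot \frac{1}{6} = 0$)
$q{\left(U,R \right)} = 16$ ($q{\left(U,R \right)} = 4^{2} = 16$)
$q{\left(X,0 \right)} \left(16 - -22\right) 45 = 16 \left(16 - -22\right) 45 = 16 \left(16 + 22\right) 45 = 16 \cdot 38 \cdot 45 = 608 \cdot 45 = 27360$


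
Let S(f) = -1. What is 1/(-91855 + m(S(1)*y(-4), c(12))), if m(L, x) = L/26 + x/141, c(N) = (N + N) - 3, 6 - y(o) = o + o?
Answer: -611/56123643 ≈ -1.0887e-5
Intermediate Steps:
y(o) = 6 - 2*o (y(o) = 6 - (o + o) = 6 - 2*o)
c(N) = -3 + 2*N (c(N) = 2*N - 3 = -3 + 2*N)
m(L, x) = L/26 + x/141 (m(L, x) = L*(1/26) + x*(1/141) = L/26 + x/141)
1/(-91855 + m(S(1)*y(-4), c(12))) = 1/(-91855 + ((-(6 - 2*(-4)))/26 + (-3 + 2*12)/141)) = 1/(-91855 + ((-(6 + 8))/26 + (-3 + 24)/141)) = 1/(-91855 + ((-1*14)/26 + (1/141)*21)) = 1/(-91855 + ((1/26)*(-14) + 7/47)) = 1/(-91855 + (-7/13 + 7/47)) = 1/(-91855 - 238/611) = 1/(-56123643/611) = -611/56123643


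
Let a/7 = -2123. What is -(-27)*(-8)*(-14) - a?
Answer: 17885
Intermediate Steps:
a = -14861 (a = 7*(-2123) = -14861)
-(-27)*(-8)*(-14) - a = -(-27)*(-8)*(-14) - 1*(-14861) = -9*24*(-14) + 14861 = -216*(-14) + 14861 = 3024 + 14861 = 17885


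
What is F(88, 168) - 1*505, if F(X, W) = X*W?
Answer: 14279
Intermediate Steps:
F(X, W) = W*X
F(88, 168) - 1*505 = 168*88 - 1*505 = 14784 - 505 = 14279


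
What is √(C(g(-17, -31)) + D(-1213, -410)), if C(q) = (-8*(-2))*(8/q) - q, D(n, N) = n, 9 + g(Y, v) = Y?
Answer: I*√201435/13 ≈ 34.524*I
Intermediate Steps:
g(Y, v) = -9 + Y
C(q) = -q + 128/q (C(q) = 16*(8/q) - q = 128/q - q = -q + 128/q)
√(C(g(-17, -31)) + D(-1213, -410)) = √((-(-9 - 17) + 128/(-9 - 17)) - 1213) = √((-1*(-26) + 128/(-26)) - 1213) = √((26 + 128*(-1/26)) - 1213) = √((26 - 64/13) - 1213) = √(274/13 - 1213) = √(-15495/13) = I*√201435/13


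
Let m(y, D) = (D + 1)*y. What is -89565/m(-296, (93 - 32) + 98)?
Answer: 17913/9472 ≈ 1.8912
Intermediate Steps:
m(y, D) = y*(1 + D) (m(y, D) = (1 + D)*y = y*(1 + D))
-89565/m(-296, (93 - 32) + 98) = -89565*(-1/(296*(1 + ((93 - 32) + 98)))) = -89565*(-1/(296*(1 + (61 + 98)))) = -89565*(-1/(296*(1 + 159))) = -89565/((-296*160)) = -89565/(-47360) = -89565*(-1/47360) = 17913/9472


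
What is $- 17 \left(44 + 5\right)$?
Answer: $-833$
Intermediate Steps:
$- 17 \left(44 + 5\right) = \left(-17\right) 49 = -833$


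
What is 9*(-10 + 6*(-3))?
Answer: -252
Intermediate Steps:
9*(-10 + 6*(-3)) = 9*(-10 - 18) = 9*(-28) = -252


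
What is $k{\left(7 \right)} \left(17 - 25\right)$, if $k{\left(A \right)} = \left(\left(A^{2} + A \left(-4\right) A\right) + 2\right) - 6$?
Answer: $1208$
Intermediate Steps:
$k{\left(A \right)} = -4 - 3 A^{2}$ ($k{\left(A \right)} = \left(\left(A^{2} + - 4 A A\right) + 2\right) - 6 = \left(\left(A^{2} - 4 A^{2}\right) + 2\right) - 6 = \left(- 3 A^{2} + 2\right) - 6 = \left(2 - 3 A^{2}\right) - 6 = -4 - 3 A^{2}$)
$k{\left(7 \right)} \left(17 - 25\right) = \left(-4 - 3 \cdot 7^{2}\right) \left(17 - 25\right) = \left(-4 - 147\right) \left(17 - 25\right) = \left(-151\right) \left(-8\right) = 1208$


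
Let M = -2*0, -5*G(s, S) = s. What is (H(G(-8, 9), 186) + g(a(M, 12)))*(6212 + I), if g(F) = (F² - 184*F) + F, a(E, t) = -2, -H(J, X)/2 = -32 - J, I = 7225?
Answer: 29373282/5 ≈ 5.8747e+6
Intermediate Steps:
G(s, S) = -s/5
M = 0
H(J, X) = 64 + 2*J (H(J, X) = -2*(-32 - J) = 64 + 2*J)
g(F) = F² - 183*F
(H(G(-8, 9), 186) + g(a(M, 12)))*(6212 + I) = ((64 + 2*(-⅕*(-8))) - 2*(-183 - 2))*(6212 + 7225) = ((64 + 2*(8/5)) - 2*(-185))*13437 = ((64 + 16/5) + 370)*13437 = (336/5 + 370)*13437 = (2186/5)*13437 = 29373282/5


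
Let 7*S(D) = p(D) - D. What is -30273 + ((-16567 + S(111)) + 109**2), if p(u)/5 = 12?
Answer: -244764/7 ≈ -34966.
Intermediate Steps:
p(u) = 60 (p(u) = 5*12 = 60)
S(D) = 60/7 - D/7 (S(D) = (60 - D)/7 = 60/7 - D/7)
-30273 + ((-16567 + S(111)) + 109**2) = -30273 + ((-16567 + (60/7 - 1/7*111)) + 109**2) = -30273 + ((-16567 + (60/7 - 111/7)) + 11881) = -30273 + ((-16567 - 51/7) + 11881) = -30273 + (-116020/7 + 11881) = -30273 - 32853/7 = -244764/7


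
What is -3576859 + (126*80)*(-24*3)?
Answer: -4302619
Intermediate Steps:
-3576859 + (126*80)*(-24*3) = -3576859 + 10080*(-72) = -3576859 - 725760 = -4302619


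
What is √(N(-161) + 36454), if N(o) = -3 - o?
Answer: 18*√113 ≈ 191.34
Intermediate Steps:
√(N(-161) + 36454) = √((-3 - 1*(-161)) + 36454) = √((-3 + 161) + 36454) = √(158 + 36454) = √36612 = 18*√113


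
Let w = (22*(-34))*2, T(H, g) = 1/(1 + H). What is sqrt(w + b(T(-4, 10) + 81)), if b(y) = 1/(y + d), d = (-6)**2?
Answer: I*sqrt(7330358)/70 ≈ 38.678*I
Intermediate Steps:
d = 36
b(y) = 1/(36 + y) (b(y) = 1/(y + 36) = 1/(36 + y))
w = -1496 (w = -748*2 = -1496)
sqrt(w + b(T(-4, 10) + 81)) = sqrt(-1496 + 1/(36 + (1/(1 - 4) + 81))) = sqrt(-1496 + 1/(36 + (1/(-3) + 81))) = sqrt(-1496 + 1/(36 + (-1/3 + 81))) = sqrt(-1496 + 1/(36 + 242/3)) = sqrt(-1496 + 1/(350/3)) = sqrt(-1496 + 3/350) = sqrt(-523597/350) = I*sqrt(7330358)/70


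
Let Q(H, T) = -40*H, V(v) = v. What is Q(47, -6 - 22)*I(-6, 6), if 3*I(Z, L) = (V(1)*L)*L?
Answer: -22560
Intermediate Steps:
I(Z, L) = L**2/3 (I(Z, L) = ((1*L)*L)/3 = (L*L)/3 = L**2/3)
Q(47, -6 - 22)*I(-6, 6) = (-40*47)*((1/3)*6**2) = -1880*36/3 = -1880*12 = -22560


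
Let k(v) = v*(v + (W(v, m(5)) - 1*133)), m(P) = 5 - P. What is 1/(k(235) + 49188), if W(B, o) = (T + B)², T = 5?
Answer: 1/13609158 ≈ 7.3480e-8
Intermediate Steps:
W(B, o) = (5 + B)²
k(v) = v*(-133 + v + (5 + v)²) (k(v) = v*(v + ((5 + v)² - 1*133)) = v*(v + ((5 + v)² - 133)) = v*(v + (-133 + (5 + v)²)) = v*(-133 + v + (5 + v)²))
1/(k(235) + 49188) = 1/(235*(-133 + 235 + (5 + 235)²) + 49188) = 1/(235*(-133 + 235 + 240²) + 49188) = 1/(235*(-133 + 235 + 57600) + 49188) = 1/(235*57702 + 49188) = 1/(13559970 + 49188) = 1/13609158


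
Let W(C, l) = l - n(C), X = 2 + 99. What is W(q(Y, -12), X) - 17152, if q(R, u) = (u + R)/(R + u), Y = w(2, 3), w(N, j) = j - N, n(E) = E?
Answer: -17052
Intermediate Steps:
Y = 1 (Y = 3 - 1*2 = 3 - 2 = 1)
X = 101
q(R, u) = 1 (q(R, u) = (R + u)/(R + u) = 1)
W(C, l) = l - C
W(q(Y, -12), X) - 17152 = (101 - 1*1) - 17152 = (101 - 1) - 17152 = 100 - 17152 = -17052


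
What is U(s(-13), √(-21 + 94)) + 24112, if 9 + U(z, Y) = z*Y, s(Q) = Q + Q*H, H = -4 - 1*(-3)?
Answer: 24103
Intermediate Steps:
H = -1 (H = -4 + 3 = -1)
s(Q) = 0 (s(Q) = Q + Q*(-1) = Q - Q = 0)
U(z, Y) = -9 + Y*z (U(z, Y) = -9 + z*Y = -9 + Y*z)
U(s(-13), √(-21 + 94)) + 24112 = (-9 + √(-21 + 94)*0) + 24112 = (-9 + √73*0) + 24112 = (-9 + 0) + 24112 = -9 + 24112 = 24103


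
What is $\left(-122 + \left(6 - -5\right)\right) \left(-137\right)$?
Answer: $15207$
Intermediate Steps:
$\left(-122 + \left(6 - -5\right)\right) \left(-137\right) = \left(-122 + \left(6 + 5\right)\right) \left(-137\right) = \left(-122 + 11\right) \left(-137\right) = \left(-111\right) \left(-137\right) = 15207$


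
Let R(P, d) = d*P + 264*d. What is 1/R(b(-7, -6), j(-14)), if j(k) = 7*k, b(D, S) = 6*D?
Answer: -1/21756 ≈ -4.5964e-5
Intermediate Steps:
R(P, d) = 264*d + P*d (R(P, d) = P*d + 264*d = 264*d + P*d)
1/R(b(-7, -6), j(-14)) = 1/((7*(-14))*(264 + 6*(-7))) = 1/(-98*(264 - 42)) = 1/(-98*222) = 1/(-21756) = -1/21756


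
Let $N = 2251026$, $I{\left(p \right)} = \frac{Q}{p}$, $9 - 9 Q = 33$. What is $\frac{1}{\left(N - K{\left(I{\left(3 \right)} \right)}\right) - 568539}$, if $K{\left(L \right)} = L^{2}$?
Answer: $\frac{81}{136281383} \approx 5.9436 \cdot 10^{-7}$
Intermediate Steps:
$Q = - \frac{8}{3}$ ($Q = 1 - \frac{11}{3} = - \frac{8}{3} \approx -2.6667$)
$I{\left(p \right)} = - \frac{8}{3 p}$
$\frac{1}{\left(N - K{\left(I{\left(3 \right)} \right)}\right) - 568539} = \frac{1}{\left(2251026 - \left(- \frac{8}{3 \cdot 3}\right)^{2}\right) - 568539} = \frac{1}{\left(2251026 - \left(\left(- \frac{8}{3}\right) \frac{1}{3}\right)^{2}\right) - 568539} = \frac{1}{\left(2251026 - \left(- \frac{8}{9}\right)^{2}\right) - 568539} = \frac{1}{\left(2251026 - \frac{64}{81}\right) - 568539} = \frac{1}{\frac{182333042}{81} - 568539} = \frac{1}{\frac{136281383}{81}} = \frac{81}{136281383}$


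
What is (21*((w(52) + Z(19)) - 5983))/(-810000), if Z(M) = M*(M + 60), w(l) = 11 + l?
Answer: 3437/30000 ≈ 0.11457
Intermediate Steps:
Z(M) = M*(60 + M)
(21*((w(52) + Z(19)) - 5983))/(-810000) = (21*(((11 + 52) + 19*(60 + 19)) - 5983))/(-810000) = (21*((63 + 19*79) - 5983))*(-1/810000) = (21*((63 + 1501) - 5983))*(-1/810000) = (21*(1564 - 5983))*(-1/810000) = (21*(-4419))*(-1/810000) = -92799*(-1/810000) = 3437/30000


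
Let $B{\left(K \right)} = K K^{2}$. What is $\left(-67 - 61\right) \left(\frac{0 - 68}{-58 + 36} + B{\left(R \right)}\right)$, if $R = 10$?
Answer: $- \frac{1412352}{11} \approx -1.284 \cdot 10^{5}$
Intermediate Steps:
$B{\left(K \right)} = K^{3}$
$\left(-67 - 61\right) \left(\frac{0 - 68}{-58 + 36} + B{\left(R \right)}\right) = \left(-67 - 61\right) \left(\frac{0 - 68}{-58 + 36} + 10^{3}\right) = - 128 \left(- \frac{68}{-22} + 1000\right) = - 128 \left(\left(-68\right) \left(- \frac{1}{22}\right) + 1000\right) = - 128 \left(\frac{34}{11} + 1000\right) = \left(-128\right) \frac{11034}{11} = - \frac{1412352}{11}$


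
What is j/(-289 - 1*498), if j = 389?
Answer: -389/787 ≈ -0.49428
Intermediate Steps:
j/(-289 - 1*498) = 389/(-289 - 1*498) = 389/(-289 - 498) = 389/(-787) = 389*(-1/787) = -389/787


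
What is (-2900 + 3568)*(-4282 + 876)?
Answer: -2275208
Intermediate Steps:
(-2900 + 3568)*(-4282 + 876) = 668*(-3406) = -2275208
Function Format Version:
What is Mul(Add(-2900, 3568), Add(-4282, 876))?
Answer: -2275208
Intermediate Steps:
Mul(Add(-2900, 3568), Add(-4282, 876)) = Mul(668, -3406) = -2275208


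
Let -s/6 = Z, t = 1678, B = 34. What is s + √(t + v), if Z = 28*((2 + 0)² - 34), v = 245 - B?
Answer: 5040 + √1889 ≈ 5083.5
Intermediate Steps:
v = 211 (v = 245 - 1*34 = 245 - 34 = 211)
Z = -840 (Z = 28*(2² - 34) = 28*(4 - 34) = 28*(-30) = -840)
s = 5040 (s = -6*(-840) = 5040)
s + √(t + v) = 5040 + √(1678 + 211) = 5040 + √1889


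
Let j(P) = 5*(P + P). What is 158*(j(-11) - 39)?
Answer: -23542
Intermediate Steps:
j(P) = 10*P (j(P) = 5*(2*P) = 10*P)
158*(j(-11) - 39) = 158*(10*(-11) - 39) = 158*(-110 - 39) = 158*(-149) = -23542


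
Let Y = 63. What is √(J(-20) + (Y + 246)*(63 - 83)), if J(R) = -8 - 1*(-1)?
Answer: I*√6187 ≈ 78.657*I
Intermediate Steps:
J(R) = -7 (J(R) = -8 + 1 = -7)
√(J(-20) + (Y + 246)*(63 - 83)) = √(-7 + (63 + 246)*(63 - 83)) = √(-7 + 309*(-20)) = √(-7 - 6180) = √(-6187) = I*√6187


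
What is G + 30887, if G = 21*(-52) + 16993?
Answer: 46788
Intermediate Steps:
G = 15901 (G = -1092 + 16993 = 15901)
G + 30887 = 15901 + 30887 = 46788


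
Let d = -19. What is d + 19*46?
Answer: 855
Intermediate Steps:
d + 19*46 = -19 + 19*46 = -19 + 874 = 855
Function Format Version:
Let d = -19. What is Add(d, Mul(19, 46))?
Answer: 855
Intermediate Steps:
Add(d, Mul(19, 46)) = Add(-19, Mul(19, 46)) = Add(-19, 874) = 855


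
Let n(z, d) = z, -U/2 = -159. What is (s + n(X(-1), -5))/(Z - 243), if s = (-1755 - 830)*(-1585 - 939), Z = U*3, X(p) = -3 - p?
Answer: 2174846/237 ≈ 9176.6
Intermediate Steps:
U = 318 (U = -2*(-159) = 318)
Z = 954 (Z = 318*3 = 954)
s = 6524540 (s = -2585*(-2524) = 6524540)
(s + n(X(-1), -5))/(Z - 243) = (6524540 + (-3 - 1*(-1)))/(954 - 243) = (6524540 + (-3 + 1))/711 = (6524540 - 2)*(1/711) = 6524538*(1/711) = 2174846/237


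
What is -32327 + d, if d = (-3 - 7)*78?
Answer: -33107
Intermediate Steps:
d = -780 (d = -10*78 = -780)
-32327 + d = -32327 - 780 = -33107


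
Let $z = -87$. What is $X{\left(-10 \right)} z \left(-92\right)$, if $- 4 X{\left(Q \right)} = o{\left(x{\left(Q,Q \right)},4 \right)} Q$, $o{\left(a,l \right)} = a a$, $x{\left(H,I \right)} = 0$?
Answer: $0$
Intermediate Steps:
$o{\left(a,l \right)} = a^{2}$
$X{\left(Q \right)} = 0$ ($X{\left(Q \right)} = - \frac{0^{2} Q}{4} = - \frac{0 Q}{4} = \left(- \frac{1}{4}\right) 0 = 0$)
$X{\left(-10 \right)} z \left(-92\right) = 0 \left(-87\right) \left(-92\right) = 0 \left(-92\right) = 0$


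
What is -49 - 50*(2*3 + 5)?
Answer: -599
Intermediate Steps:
-49 - 50*(2*3 + 5) = -49 - 50*(6 + 5) = -49 - 50*11 = -49 - 550 = -599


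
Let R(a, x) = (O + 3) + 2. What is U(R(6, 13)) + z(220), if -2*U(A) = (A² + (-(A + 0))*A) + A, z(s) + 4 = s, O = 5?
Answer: 211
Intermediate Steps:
z(s) = -4 + s
R(a, x) = 10 (R(a, x) = (5 + 3) + 2 = 8 + 2 = 10)
U(A) = -A/2 (U(A) = -((A² + (-(A + 0))*A) + A)/2 = -((A² + (-A)*A) + A)/2 = -((A² - A²) + A)/2 = -(0 + A)/2 = -A/2)
U(R(6, 13)) + z(220) = -½*10 + (-4 + 220) = -5 + 216 = 211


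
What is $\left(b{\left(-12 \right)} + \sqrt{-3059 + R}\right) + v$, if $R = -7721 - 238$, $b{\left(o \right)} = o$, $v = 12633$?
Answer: $12621 + i \sqrt{11018} \approx 12621.0 + 104.97 i$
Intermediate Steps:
$R = -7959$
$\left(b{\left(-12 \right)} + \sqrt{-3059 + R}\right) + v = \left(-12 + \sqrt{-3059 - 7959}\right) + 12633 = \left(-12 + \sqrt{-11018}\right) + 12633 = \left(-12 + i \sqrt{11018}\right) + 12633 = 12621 + i \sqrt{11018}$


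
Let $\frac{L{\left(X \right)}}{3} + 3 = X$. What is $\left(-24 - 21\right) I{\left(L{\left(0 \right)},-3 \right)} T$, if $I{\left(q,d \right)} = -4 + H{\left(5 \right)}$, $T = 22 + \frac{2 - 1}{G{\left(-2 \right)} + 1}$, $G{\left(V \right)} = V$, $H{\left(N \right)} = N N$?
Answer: $-19845$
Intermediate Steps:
$H{\left(N \right)} = N^{2}$
$L{\left(X \right)} = -9 + 3 X$
$T = 21$ ($T = 22 + \frac{2 - 1}{-2 + 1} = 22 + 1 \frac{1}{-1} = 22 + 1 \left(-1\right) = 22 - 1 = 21$)
$I{\left(q,d \right)} = 21$ ($I{\left(q,d \right)} = -4 + 5^{2} = -4 + 25 = 21$)
$\left(-24 - 21\right) I{\left(L{\left(0 \right)},-3 \right)} T = \left(-24 - 21\right) 21 \cdot 21 = \left(-45\right) 21 \cdot 21 = \left(-945\right) 21 = -19845$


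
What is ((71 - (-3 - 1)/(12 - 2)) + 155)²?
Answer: 1281424/25 ≈ 51257.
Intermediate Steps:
((71 - (-3 - 1)/(12 - 2)) + 155)² = ((71 - (-4)/10) + 155)² = ((71 - 1*(-⅖)) + 155)² = ((71 + ⅖) + 155)² = (357/5 + 155)² = (1132/5)² = 1281424/25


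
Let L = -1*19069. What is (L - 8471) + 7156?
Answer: -20384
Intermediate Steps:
L = -19069
(L - 8471) + 7156 = (-19069 - 8471) + 7156 = -27540 + 7156 = -20384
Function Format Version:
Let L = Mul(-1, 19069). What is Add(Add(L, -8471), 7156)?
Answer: -20384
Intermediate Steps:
L = -19069
Add(Add(L, -8471), 7156) = Add(Add(-19069, -8471), 7156) = Add(-27540, 7156) = -20384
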